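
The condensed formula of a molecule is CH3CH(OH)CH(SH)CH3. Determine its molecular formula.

Atom tally by fragment:
  CH3 → C:1 H:3
  CH(OH) → C:1 H:2 O:1
  CH(SH) → C:1 H:2 S:1
  CH3 → C:1 H:3
Element totals:
  C: 4
  H: 10
  O: 1
  S: 1

C4H10OS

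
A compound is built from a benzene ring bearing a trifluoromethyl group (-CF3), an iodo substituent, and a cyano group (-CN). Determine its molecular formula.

C8H3F3IN

Atom tally by fragment:
  benzene ring core → C:6 H:6
  (− 3 ring H displaced by substituents)
  + CF3 → C:1 F:3
  + I → I:1
  + CN → C:1 N:1
Element totals:
  C: 8
  H: 3
  F: 3
  I: 1
  N: 1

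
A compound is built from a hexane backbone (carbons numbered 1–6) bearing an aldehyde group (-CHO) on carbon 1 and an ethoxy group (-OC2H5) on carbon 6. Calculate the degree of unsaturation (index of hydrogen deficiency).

Atom tally by fragment:
  OHCCH2 → C:2 H:3 O:1
  CH2 → C:1 H:2
  CH2 → C:1 H:2
  CH2 → C:1 H:2
  CH2 → C:1 H:2
  CH2OC2H5 → C:3 H:7 O:1
Element totals:
  C: 9
  H: 18
  O: 2
Molecular formula: C9H18O2.
DoU = (2C + 2 + N − H − X) / 2 = (2·9 + 2 + 0 − 18 − 0) / 2 = 1.

1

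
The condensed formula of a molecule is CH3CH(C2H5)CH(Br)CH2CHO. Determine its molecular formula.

Atom tally by fragment:
  CH3 → C:1 H:3
  CH(C2H5) → C:3 H:6
  CH(Br) → C:1 H:1 Br:1
  CH2CHO → C:2 H:3 O:1
Element totals:
  C: 7
  H: 13
  Br: 1
  O: 1

C7H13BrO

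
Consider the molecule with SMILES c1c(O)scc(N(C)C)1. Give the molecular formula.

Atom tally by fragment:
  thiophene ring core → C:4 H:4 S:1
  (− 2 ring H displaced by substituents)
  + OH → O:1 H:1
  + N(CH3)2 → N:1 C:2 H:6
Element totals:
  C: 6
  H: 9
  N: 1
  O: 1
  S: 1

C6H9NOS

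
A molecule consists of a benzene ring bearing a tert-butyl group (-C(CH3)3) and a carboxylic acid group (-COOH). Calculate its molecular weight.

178.23 g/mol

Atom tally by fragment:
  benzene ring core → C:6 H:6
  (− 2 ring H displaced by substituents)
  + C(CH3)3 → C:4 H:9
  + COOH → C:1 H:1 O:2
Element totals:
  C: 11
  H: 14
  O: 2
Molecular formula: C11H14O2.
  M = 11(12.011) + 14(1.008) + 2(15.999)
    = 132.121 + 14.112 + 31.998 = 178.231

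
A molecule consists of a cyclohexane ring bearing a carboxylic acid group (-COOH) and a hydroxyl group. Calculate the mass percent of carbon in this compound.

Atom tally by fragment:
  cyclohexane ring core → C:6 H:12
  (− 2 ring H displaced by substituents)
  + COOH → C:1 H:1 O:2
  + OH → O:1 H:1
Element totals:
  C: 7
  H: 12
  O: 3
Molecular formula: C7H12O3.
Molar mass = 144.170 g/mol.
Mass from C: 7 × 12.011 = 84.077 g/mol.
%C = 84.077 / 144.170 × 100 = 58.32%.

58.32%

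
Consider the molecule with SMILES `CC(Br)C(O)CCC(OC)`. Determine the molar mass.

Atom tally by fragment:
  CH3 → C:1 H:3
  CH(Br) → C:1 H:1 Br:1
  CH(OH) → C:1 H:2 O:1
  CH2 → C:1 H:2
  CH2 → C:1 H:2
  CH2OCH3 → C:2 H:5 O:1
Element totals:
  C: 7
  H: 15
  Br: 1
  O: 2
Molecular formula: C7H15BrO2.
  M = 7(12.011) + 15(1.008) + 79.904 + 2(15.999)
    = 84.077 + 15.120 + 79.904 + 31.998 = 211.099

211.10 g/mol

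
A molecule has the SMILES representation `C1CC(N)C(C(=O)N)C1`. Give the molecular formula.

Atom tally by fragment:
  cyclopentane ring core → C:5 H:10
  (− 2 ring H displaced by substituents)
  + NH2 → N:1 H:2
  + CONH2 → C:1 H:2 O:1 N:1
Element totals:
  C: 6
  H: 12
  N: 2
  O: 1

C6H12N2O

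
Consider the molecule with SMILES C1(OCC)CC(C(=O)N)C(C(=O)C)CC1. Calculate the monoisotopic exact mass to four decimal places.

Atom tally by fragment:
  cyclohexane ring core → C:6 H:12
  (− 3 ring H displaced by substituents)
  + OC2H5 → C:2 H:5 O:1
  + CONH2 → C:1 H:2 O:1 N:1
  + COCH3 → C:2 H:3 O:1
Element totals:
  C: 11
  H: 19
  N: 1
  O: 3
Molecular formula: C11H19NO3.
  M = 11(12.0) + 19(1.007825) + 14.003074 + 3(15.994915)
    = 132.000000 + 19.148675 + 14.003074 + 47.984745 = 213.136494

213.1365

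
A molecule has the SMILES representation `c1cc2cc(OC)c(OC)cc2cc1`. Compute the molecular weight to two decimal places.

Atom tally by fragment:
  naphthalene ring system core → C:10 H:8
  (− 2 ring H displaced by substituents)
  + OCH3 → C:1 H:3 O:1
  + OCH3 → C:1 H:3 O:1
Element totals:
  C: 12
  H: 12
  O: 2
Molecular formula: C12H12O2.
  M = 12(12.011) + 12(1.008) + 2(15.999)
    = 144.132 + 12.096 + 31.998 = 188.226

188.23 g/mol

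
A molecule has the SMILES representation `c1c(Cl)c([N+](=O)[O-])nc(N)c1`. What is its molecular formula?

C5H4ClN3O2

Atom tally by fragment:
  pyridine ring core → C:5 H:5 N:1
  (− 3 ring H displaced by substituents)
  + Cl → Cl:1
  + NO2 → N:1 O:2
  + NH2 → N:1 H:2
Element totals:
  C: 5
  H: 4
  Cl: 1
  N: 3
  O: 2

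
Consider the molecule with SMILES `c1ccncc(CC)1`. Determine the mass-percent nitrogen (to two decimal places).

13.07%

Atom tally by fragment:
  pyridine ring core → C:5 H:5 N:1
  (− 1 ring H displaced by substituents)
  + C2H5 → C:2 H:5
Element totals:
  C: 7
  H: 9
  N: 1
Molecular formula: C7H9N.
Molar mass = 107.156 g/mol.
Mass from N: 1 × 14.007 = 14.007 g/mol.
%N = 14.007 / 107.156 × 100 = 13.07%.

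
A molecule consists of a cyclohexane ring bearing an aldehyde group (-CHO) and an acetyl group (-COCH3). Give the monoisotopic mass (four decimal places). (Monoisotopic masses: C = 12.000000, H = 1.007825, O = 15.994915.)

Atom tally by fragment:
  cyclohexane ring core → C:6 H:12
  (− 2 ring H displaced by substituents)
  + CHO → C:1 H:1 O:1
  + COCH3 → C:2 H:3 O:1
Element totals:
  C: 9
  H: 14
  O: 2
Molecular formula: C9H14O2.
  M = 9(12.0) + 14(1.007825) + 2(15.994915)
    = 108.000000 + 14.109550 + 31.989830 = 154.099380

154.0994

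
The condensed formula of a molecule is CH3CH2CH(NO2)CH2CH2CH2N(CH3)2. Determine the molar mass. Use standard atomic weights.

Element totals:
  C: 8
  H: 18
  N: 2
  O: 2
Molecular formula: C8H18N2O2.
  M = 8(12.011) + 18(1.008) + 2(14.007) + 2(15.999)
    = 96.088 + 18.144 + 28.014 + 31.998 = 174.244

174.24 g/mol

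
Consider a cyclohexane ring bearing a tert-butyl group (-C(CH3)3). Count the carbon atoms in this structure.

10

Atom tally by fragment:
  cyclohexane ring core → C:6 H:12
  (− 1 ring H displaced by substituents)
  + C(CH3)3 → C:4 H:9
Element totals:
  C: 10
  H: 20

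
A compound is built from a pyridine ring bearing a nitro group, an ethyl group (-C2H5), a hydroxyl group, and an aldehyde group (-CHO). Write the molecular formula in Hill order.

C8H8N2O4

Atom tally by fragment:
  pyridine ring core → C:5 H:5 N:1
  (− 4 ring H displaced by substituents)
  + NO2 → N:1 O:2
  + C2H5 → C:2 H:5
  + OH → O:1 H:1
  + CHO → C:1 H:1 O:1
Element totals:
  C: 8
  H: 8
  N: 2
  O: 4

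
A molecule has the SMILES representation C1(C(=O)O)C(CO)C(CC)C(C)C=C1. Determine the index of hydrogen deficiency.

Atom tally by fragment:
  cyclohexene ring core → C:6 H:10
  (− 4 ring H displaced by substituents)
  + COOH → C:1 H:1 O:2
  + CH2OH → C:1 H:3 O:1
  + C2H5 → C:2 H:5
  + CH3 → C:1 H:3
Element totals:
  C: 11
  H: 18
  O: 3
Molecular formula: C11H18O3.
DoU = (2C + 2 + N − H − X) / 2 = (2·11 + 2 + 0 − 18 − 0) / 2 = 3.

3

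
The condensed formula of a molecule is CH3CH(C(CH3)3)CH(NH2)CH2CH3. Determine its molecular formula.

C9H21N

Element totals:
  C: 9
  H: 21
  N: 1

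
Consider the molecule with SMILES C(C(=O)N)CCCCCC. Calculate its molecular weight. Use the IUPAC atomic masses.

143.23 g/mol

Atom tally by fragment:
  H2NOCCH2 → C:2 H:4 O:1 N:1
  CH2 → C:1 H:2
  CH2 → C:1 H:2
  CH2 → C:1 H:2
  CH2 → C:1 H:2
  CH2 → C:1 H:2
  CH3 → C:1 H:3
Element totals:
  C: 8
  H: 17
  N: 1
  O: 1
Molecular formula: C8H17NO.
  M = 8(12.011) + 17(1.008) + 14.007 + 15.999
    = 96.088 + 17.136 + 14.007 + 15.999 = 143.230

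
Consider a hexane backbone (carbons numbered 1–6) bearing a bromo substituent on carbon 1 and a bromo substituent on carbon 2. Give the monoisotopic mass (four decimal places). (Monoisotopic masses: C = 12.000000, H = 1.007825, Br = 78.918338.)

241.9306

Atom tally by fragment:
  BrCH2 → C:1 H:2 Br:1
  CH(Br) → C:1 H:1 Br:1
  CH2 → C:1 H:2
  CH2 → C:1 H:2
  CH2 → C:1 H:2
  CH3 → C:1 H:3
Element totals:
  C: 6
  H: 12
  Br: 2
Molecular formula: C6H12Br2.
  M = 6(12.0) + 12(1.007825) + 2(78.918338)
    = 72.000000 + 12.093900 + 157.836676 = 241.930576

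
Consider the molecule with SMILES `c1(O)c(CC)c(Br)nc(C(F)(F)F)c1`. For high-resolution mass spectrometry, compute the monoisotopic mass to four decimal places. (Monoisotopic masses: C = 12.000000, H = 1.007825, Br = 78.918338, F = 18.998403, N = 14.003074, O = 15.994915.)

Atom tally by fragment:
  pyridine ring core → C:5 H:5 N:1
  (− 4 ring H displaced by substituents)
  + OH → O:1 H:1
  + C2H5 → C:2 H:5
  + Br → Br:1
  + CF3 → C:1 F:3
Element totals:
  C: 8
  H: 7
  Br: 1
  F: 3
  N: 1
  O: 1
Molecular formula: C8H7BrF3NO.
  M = 8(12.0) + 7(1.007825) + 78.918338 + 3(18.998403) + 14.003074 + 15.994915
    = 96.000000 + 7.054775 + 78.918338 + 56.995209 + 14.003074 + 15.994915 = 268.966311

268.9663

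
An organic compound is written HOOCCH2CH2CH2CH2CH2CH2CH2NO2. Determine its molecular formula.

Atom tally by fragment:
  HOOCCH2 → C:2 H:3 O:2
  CH2 → C:1 H:2
  CH2 → C:1 H:2
  CH2 → C:1 H:2
  CH2 → C:1 H:2
  CH2 → C:1 H:2
  CH2NO2 → C:1 H:2 N:1 O:2
Element totals:
  C: 8
  H: 15
  N: 1
  O: 4

C8H15NO4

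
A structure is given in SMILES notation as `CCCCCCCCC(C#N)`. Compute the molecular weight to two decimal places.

153.27 g/mol

Atom tally by fragment:
  CH3 → C:1 H:3
  CH2 → C:1 H:2
  CH2 → C:1 H:2
  CH2 → C:1 H:2
  CH2 → C:1 H:2
  CH2 → C:1 H:2
  CH2 → C:1 H:2
  CH2 → C:1 H:2
  CH2CN → C:2 H:2 N:1
Element totals:
  C: 10
  H: 19
  N: 1
Molecular formula: C10H19N.
  M = 10(12.011) + 19(1.008) + 14.007
    = 120.110 + 19.152 + 14.007 = 153.269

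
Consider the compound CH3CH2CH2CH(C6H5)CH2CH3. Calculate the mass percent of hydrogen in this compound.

11.18%

Element totals:
  C: 12
  H: 18
Molecular formula: C12H18.
Molar mass = 162.276 g/mol.
Mass from H: 18 × 1.008 = 18.144 g/mol.
%H = 18.144 / 162.276 × 100 = 11.18%.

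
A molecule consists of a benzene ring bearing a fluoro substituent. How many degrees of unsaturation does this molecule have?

Atom tally by fragment:
  benzene ring core → C:6 H:6
  (− 1 ring H displaced by substituents)
  + F → F:1
Element totals:
  C: 6
  H: 5
  F: 1
Molecular formula: C6H5F.
DoU = (2C + 2 + N − H − X) / 2 = (2·6 + 2 + 0 − 5 − 1) / 2 = 4.

4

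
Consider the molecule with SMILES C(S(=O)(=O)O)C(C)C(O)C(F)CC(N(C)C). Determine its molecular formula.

Atom tally by fragment:
  HO3SCH2 → C:1 H:3 S:1 O:3
  CH(CH3) → C:2 H:4
  CH(OH) → C:1 H:2 O:1
  CH(F) → C:1 H:1 F:1
  CH2 → C:1 H:2
  CH2N(CH3)2 → C:3 H:8 N:1
Element totals:
  C: 9
  H: 20
  F: 1
  N: 1
  O: 4
  S: 1

C9H20FNO4S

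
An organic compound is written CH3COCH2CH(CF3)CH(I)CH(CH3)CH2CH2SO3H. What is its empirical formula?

C10H16F3IO4S

Element totals:
  C: 10
  H: 16
  F: 3
  I: 1
  O: 4
  S: 1
Molecular formula: C10H16F3IO4S.
gcd of subscripts (10, 3, 16, 1, 4, 1) = 1, so the empirical formula equals the molecular formula.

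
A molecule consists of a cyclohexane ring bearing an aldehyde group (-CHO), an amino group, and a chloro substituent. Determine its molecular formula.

Atom tally by fragment:
  cyclohexane ring core → C:6 H:12
  (− 3 ring H displaced by substituents)
  + CHO → C:1 H:1 O:1
  + NH2 → N:1 H:2
  + Cl → Cl:1
Element totals:
  C: 7
  H: 12
  Cl: 1
  N: 1
  O: 1

C7H12ClNO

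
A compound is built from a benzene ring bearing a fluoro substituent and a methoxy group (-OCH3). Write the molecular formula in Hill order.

C7H7FO

Atom tally by fragment:
  benzene ring core → C:6 H:6
  (− 2 ring H displaced by substituents)
  + F → F:1
  + OCH3 → C:1 H:3 O:1
Element totals:
  C: 7
  H: 7
  F: 1
  O: 1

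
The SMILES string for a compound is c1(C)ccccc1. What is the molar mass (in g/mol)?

92.14 g/mol

Atom tally by fragment:
  benzene ring core → C:6 H:6
  (− 1 ring H displaced by substituents)
  + CH3 → C:1 H:3
Element totals:
  C: 7
  H: 8
Molecular formula: C7H8.
  M = 7(12.011) + 8(1.008)
    = 84.077 + 8.064 = 92.141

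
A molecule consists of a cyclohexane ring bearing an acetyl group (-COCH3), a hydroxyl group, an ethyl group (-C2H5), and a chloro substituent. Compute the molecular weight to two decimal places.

Atom tally by fragment:
  cyclohexane ring core → C:6 H:12
  (− 4 ring H displaced by substituents)
  + COCH3 → C:2 H:3 O:1
  + OH → O:1 H:1
  + C2H5 → C:2 H:5
  + Cl → Cl:1
Element totals:
  C: 10
  H: 17
  Cl: 1
  O: 2
Molecular formula: C10H17ClO2.
  M = 10(12.011) + 17(1.008) + 35.45 + 2(15.999)
    = 120.110 + 17.136 + 35.450 + 31.998 = 204.694

204.69 g/mol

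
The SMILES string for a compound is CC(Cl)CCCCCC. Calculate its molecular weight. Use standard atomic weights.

Atom tally by fragment:
  CH3 → C:1 H:3
  CH(Cl) → C:1 H:1 Cl:1
  CH2 → C:1 H:2
  CH2 → C:1 H:2
  CH2 → C:1 H:2
  CH2 → C:1 H:2
  CH2 → C:1 H:2
  CH3 → C:1 H:3
Element totals:
  C: 8
  H: 17
  Cl: 1
Molecular formula: C8H17Cl.
  M = 8(12.011) + 17(1.008) + 35.45
    = 96.088 + 17.136 + 35.450 = 148.674

148.67 g/mol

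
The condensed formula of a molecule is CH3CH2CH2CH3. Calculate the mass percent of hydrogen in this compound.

Element totals:
  C: 4
  H: 10
Molecular formula: C4H10.
Molar mass = 58.124 g/mol.
Mass from H: 10 × 1.008 = 10.080 g/mol.
%H = 10.080 / 58.124 × 100 = 17.34%.

17.34%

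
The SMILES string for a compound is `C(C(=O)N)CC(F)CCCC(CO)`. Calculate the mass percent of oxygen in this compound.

Atom tally by fragment:
  H2NOCCH2 → C:2 H:4 O:1 N:1
  CH2 → C:1 H:2
  CH(F) → C:1 H:1 F:1
  CH2 → C:1 H:2
  CH2 → C:1 H:2
  CH2 → C:1 H:2
  CH2CH2OH → C:2 H:5 O:1
Element totals:
  C: 9
  H: 18
  F: 1
  N: 1
  O: 2
Molecular formula: C9H18FNO2.
Molar mass = 191.246 g/mol.
Mass from O: 2 × 15.999 = 31.998 g/mol.
%O = 31.998 / 191.246 × 100 = 16.73%.

16.73%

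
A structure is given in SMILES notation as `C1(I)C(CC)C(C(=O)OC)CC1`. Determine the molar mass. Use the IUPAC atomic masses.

Atom tally by fragment:
  cyclopentane ring core → C:5 H:10
  (− 3 ring H displaced by substituents)
  + I → I:1
  + C2H5 → C:2 H:5
  + COOCH3 → C:2 H:3 O:2
Element totals:
  C: 9
  H: 15
  I: 1
  O: 2
Molecular formula: C9H15IO2.
  M = 9(12.011) + 15(1.008) + 126.904 + 2(15.999)
    = 108.099 + 15.120 + 126.904 + 31.998 = 282.121

282.12 g/mol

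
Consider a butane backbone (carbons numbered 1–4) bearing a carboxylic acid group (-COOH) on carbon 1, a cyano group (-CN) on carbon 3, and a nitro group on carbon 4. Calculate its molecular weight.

172.14 g/mol

Atom tally by fragment:
  HOOCCH2 → C:2 H:3 O:2
  CH2 → C:1 H:2
  CH(CN) → C:2 H:1 N:1
  CH2NO2 → C:1 H:2 N:1 O:2
Element totals:
  C: 6
  H: 8
  N: 2
  O: 4
Molecular formula: C6H8N2O4.
  M = 6(12.011) + 8(1.008) + 2(14.007) + 4(15.999)
    = 72.066 + 8.064 + 28.014 + 63.996 = 172.140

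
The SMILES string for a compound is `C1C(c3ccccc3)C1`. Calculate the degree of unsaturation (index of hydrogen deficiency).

5

Atom tally by fragment:
  cyclopropane ring core → C:3 H:6
  (− 1 ring H displaced by substituents)
  + C6H5 → C:6 H:5
Element totals:
  C: 9
  H: 10
Molecular formula: C9H10.
DoU = (2C + 2 + N − H − X) / 2 = (2·9 + 2 + 0 − 10 − 0) / 2 = 5.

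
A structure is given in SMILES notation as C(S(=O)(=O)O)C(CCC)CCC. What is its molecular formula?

C8H18O3S

Atom tally by fragment:
  HO3SCH2 → C:1 H:3 S:1 O:3
  CH(CH2CH2CH3) → C:4 H:8
  CH2 → C:1 H:2
  CH2 → C:1 H:2
  CH3 → C:1 H:3
Element totals:
  C: 8
  H: 18
  O: 3
  S: 1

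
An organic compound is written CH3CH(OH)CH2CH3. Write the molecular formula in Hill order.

Element totals:
  C: 4
  H: 10
  O: 1

C4H10O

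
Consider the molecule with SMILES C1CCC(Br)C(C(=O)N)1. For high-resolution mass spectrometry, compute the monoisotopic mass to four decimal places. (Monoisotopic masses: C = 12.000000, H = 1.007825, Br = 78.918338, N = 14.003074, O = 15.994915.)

Atom tally by fragment:
  cyclopentane ring core → C:5 H:10
  (− 2 ring H displaced by substituents)
  + Br → Br:1
  + CONH2 → C:1 H:2 O:1 N:1
Element totals:
  C: 6
  H: 10
  Br: 1
  N: 1
  O: 1
Molecular formula: C6H10BrNO.
  M = 6(12.0) + 10(1.007825) + 78.918338 + 14.003074 + 15.994915
    = 72.000000 + 10.078250 + 78.918338 + 14.003074 + 15.994915 = 190.994577

190.9946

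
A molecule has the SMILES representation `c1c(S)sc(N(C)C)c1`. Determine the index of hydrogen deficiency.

Atom tally by fragment:
  thiophene ring core → C:4 H:4 S:1
  (− 2 ring H displaced by substituents)
  + SH → S:1 H:1
  + N(CH3)2 → N:1 C:2 H:6
Element totals:
  C: 6
  H: 9
  N: 1
  S: 2
Molecular formula: C6H9NS2.
DoU = (2C + 2 + N − H − X) / 2 = (2·6 + 2 + 1 − 9 − 0) / 2 = 3.

3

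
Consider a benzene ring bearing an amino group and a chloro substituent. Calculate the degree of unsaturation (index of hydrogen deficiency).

4

Atom tally by fragment:
  benzene ring core → C:6 H:6
  (− 2 ring H displaced by substituents)
  + NH2 → N:1 H:2
  + Cl → Cl:1
Element totals:
  C: 6
  H: 6
  Cl: 1
  N: 1
Molecular formula: C6H6ClN.
DoU = (2C + 2 + N − H − X) / 2 = (2·6 + 2 + 1 − 6 − 1) / 2 = 4.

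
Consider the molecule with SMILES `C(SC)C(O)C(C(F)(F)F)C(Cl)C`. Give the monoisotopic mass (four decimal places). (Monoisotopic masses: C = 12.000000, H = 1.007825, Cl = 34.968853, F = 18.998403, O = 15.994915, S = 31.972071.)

Atom tally by fragment:
  CH3SCH2 → C:2 H:5 S:1
  CH(OH) → C:1 H:2 O:1
  CH(CF3) → C:2 H:1 F:3
  CH(Cl) → C:1 H:1 Cl:1
  CH3 → C:1 H:3
Element totals:
  C: 7
  H: 12
  Cl: 1
  F: 3
  O: 1
  S: 1
Molecular formula: C7H12ClF3OS.
  M = 7(12.0) + 12(1.007825) + 34.968853 + 3(18.998403) + 15.994915 + 31.972071
    = 84.000000 + 12.093900 + 34.968853 + 56.995209 + 15.994915 + 31.972071 = 236.024948

236.0249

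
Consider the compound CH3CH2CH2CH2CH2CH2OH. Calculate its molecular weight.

Element totals:
  C: 6
  H: 14
  O: 1
Molecular formula: C6H14O.
  M = 6(12.011) + 14(1.008) + 15.999
    = 72.066 + 14.112 + 15.999 = 102.177

102.18 g/mol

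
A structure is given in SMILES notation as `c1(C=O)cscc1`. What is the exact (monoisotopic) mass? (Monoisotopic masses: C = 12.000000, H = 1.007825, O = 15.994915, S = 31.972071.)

111.9983

Atom tally by fragment:
  thiophene ring core → C:4 H:4 S:1
  (− 1 ring H displaced by substituents)
  + CHO → C:1 H:1 O:1
Element totals:
  C: 5
  H: 4
  O: 1
  S: 1
Molecular formula: C5H4OS.
  M = 5(12.0) + 4(1.007825) + 15.994915 + 31.972071
    = 60.000000 + 4.031300 + 15.994915 + 31.972071 = 111.998286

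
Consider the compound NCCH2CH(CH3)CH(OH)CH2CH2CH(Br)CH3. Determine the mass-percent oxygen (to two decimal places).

6.83%

Atom tally by fragment:
  NCCH2 → C:2 H:2 N:1
  CH(CH3) → C:2 H:4
  CH(OH) → C:1 H:2 O:1
  CH2 → C:1 H:2
  CH2 → C:1 H:2
  CH(Br) → C:1 H:1 Br:1
  CH3 → C:1 H:3
Element totals:
  C: 9
  H: 16
  Br: 1
  N: 1
  O: 1
Molecular formula: C9H16BrNO.
Molar mass = 234.137 g/mol.
Mass from O: 1 × 15.999 = 15.999 g/mol.
%O = 15.999 / 234.137 × 100 = 6.83%.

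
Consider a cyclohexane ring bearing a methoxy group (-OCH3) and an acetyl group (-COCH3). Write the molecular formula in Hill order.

Atom tally by fragment:
  cyclohexane ring core → C:6 H:12
  (− 2 ring H displaced by substituents)
  + OCH3 → C:1 H:3 O:1
  + COCH3 → C:2 H:3 O:1
Element totals:
  C: 9
  H: 16
  O: 2

C9H16O2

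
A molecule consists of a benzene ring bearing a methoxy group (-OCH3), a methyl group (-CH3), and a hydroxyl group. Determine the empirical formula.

C4H5O

Atom tally by fragment:
  benzene ring core → C:6 H:6
  (− 3 ring H displaced by substituents)
  + OCH3 → C:1 H:3 O:1
  + CH3 → C:1 H:3
  + OH → O:1 H:1
Element totals:
  C: 8
  H: 10
  O: 2
Molecular formula: C8H10O2.
gcd of subscripts = 2; dividing each by 2:
  C: 8/2 = 4
  H: 10/2 = 5
  O: 2/2 = 1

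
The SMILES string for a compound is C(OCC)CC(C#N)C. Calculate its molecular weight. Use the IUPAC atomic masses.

Atom tally by fragment:
  C2H5OCH2 → C:3 H:7 O:1
  CH2 → C:1 H:2
  CH(CN) → C:2 H:1 N:1
  CH3 → C:1 H:3
Element totals:
  C: 7
  H: 13
  N: 1
  O: 1
Molecular formula: C7H13NO.
  M = 7(12.011) + 13(1.008) + 14.007 + 15.999
    = 84.077 + 13.104 + 14.007 + 15.999 = 127.187

127.19 g/mol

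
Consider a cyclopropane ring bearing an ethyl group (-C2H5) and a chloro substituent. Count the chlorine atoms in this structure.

Atom tally by fragment:
  cyclopropane ring core → C:3 H:6
  (− 2 ring H displaced by substituents)
  + C2H5 → C:2 H:5
  + Cl → Cl:1
Element totals:
  C: 5
  H: 9
  Cl: 1

1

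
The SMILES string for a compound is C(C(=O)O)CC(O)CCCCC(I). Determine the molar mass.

Atom tally by fragment:
  HOOCCH2 → C:2 H:3 O:2
  CH2 → C:1 H:2
  CH(OH) → C:1 H:2 O:1
  CH2 → C:1 H:2
  CH2 → C:1 H:2
  CH2 → C:1 H:2
  CH2 → C:1 H:2
  CH2I → C:1 H:2 I:1
Element totals:
  C: 9
  H: 17
  I: 1
  O: 3
Molecular formula: C9H17IO3.
  M = 9(12.011) + 17(1.008) + 126.904 + 3(15.999)
    = 108.099 + 17.136 + 126.904 + 47.997 = 300.136

300.14 g/mol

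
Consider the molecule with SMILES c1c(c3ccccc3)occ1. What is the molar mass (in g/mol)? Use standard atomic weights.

144.17 g/mol

Atom tally by fragment:
  furan ring core → C:4 H:4 O:1
  (− 1 ring H displaced by substituents)
  + C6H5 → C:6 H:5
Element totals:
  C: 10
  H: 8
  O: 1
Molecular formula: C10H8O.
  M = 10(12.011) + 8(1.008) + 15.999
    = 120.110 + 8.064 + 15.999 = 144.173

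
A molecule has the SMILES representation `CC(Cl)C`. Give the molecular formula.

Atom tally by fragment:
  CH3 → C:1 H:3
  CH(Cl) → C:1 H:1 Cl:1
  CH3 → C:1 H:3
Element totals:
  C: 3
  H: 7
  Cl: 1

C3H7Cl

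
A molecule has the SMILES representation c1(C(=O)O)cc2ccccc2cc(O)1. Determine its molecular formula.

Atom tally by fragment:
  naphthalene ring system core → C:10 H:8
  (− 2 ring H displaced by substituents)
  + COOH → C:1 H:1 O:2
  + OH → O:1 H:1
Element totals:
  C: 11
  H: 8
  O: 3

C11H8O3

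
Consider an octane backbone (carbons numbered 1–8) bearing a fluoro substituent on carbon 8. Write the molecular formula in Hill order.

C8H17F

Atom tally by fragment:
  CH3 → C:1 H:3
  CH2 → C:1 H:2
  CH2 → C:1 H:2
  CH2 → C:1 H:2
  CH2 → C:1 H:2
  CH2 → C:1 H:2
  CH2 → C:1 H:2
  CH2F → C:1 H:2 F:1
Element totals:
  C: 8
  H: 17
  F: 1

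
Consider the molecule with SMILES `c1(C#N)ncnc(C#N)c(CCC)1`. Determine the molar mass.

Atom tally by fragment:
  pyrimidine ring core → C:4 H:4 N:2
  (− 3 ring H displaced by substituents)
  + CN → C:1 N:1
  + CN → C:1 N:1
  + CH2CH2CH3 → C:3 H:7
Element totals:
  C: 9
  H: 8
  N: 4
Molecular formula: C9H8N4.
  M = 9(12.011) + 8(1.008) + 4(14.007)
    = 108.099 + 8.064 + 56.028 = 172.191

172.19 g/mol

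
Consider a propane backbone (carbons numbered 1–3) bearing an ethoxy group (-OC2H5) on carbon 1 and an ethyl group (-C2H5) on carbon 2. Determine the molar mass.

Atom tally by fragment:
  C2H5OCH2 → C:3 H:7 O:1
  CH(C2H5) → C:3 H:6
  CH3 → C:1 H:3
Element totals:
  C: 7
  H: 16
  O: 1
Molecular formula: C7H16O.
  M = 7(12.011) + 16(1.008) + 15.999
    = 84.077 + 16.128 + 15.999 = 116.204

116.20 g/mol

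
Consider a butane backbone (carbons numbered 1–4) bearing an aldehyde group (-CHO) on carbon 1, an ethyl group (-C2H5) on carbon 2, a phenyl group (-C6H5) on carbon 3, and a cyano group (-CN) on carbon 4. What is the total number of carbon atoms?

Atom tally by fragment:
  OHCCH2 → C:2 H:3 O:1
  CH(C2H5) → C:3 H:6
  CH(C6H5) → C:7 H:6
  CH2CN → C:2 H:2 N:1
Element totals:
  C: 14
  H: 17
  N: 1
  O: 1

14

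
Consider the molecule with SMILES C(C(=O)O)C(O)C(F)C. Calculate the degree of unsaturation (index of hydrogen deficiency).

Atom tally by fragment:
  HOOCCH2 → C:2 H:3 O:2
  CH(OH) → C:1 H:2 O:1
  CH(F) → C:1 H:1 F:1
  CH3 → C:1 H:3
Element totals:
  C: 5
  H: 9
  F: 1
  O: 3
Molecular formula: C5H9FO3.
DoU = (2C + 2 + N − H − X) / 2 = (2·5 + 2 + 0 − 9 − 1) / 2 = 1.

1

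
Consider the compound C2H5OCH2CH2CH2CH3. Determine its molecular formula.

Element totals:
  C: 6
  H: 14
  O: 1

C6H14O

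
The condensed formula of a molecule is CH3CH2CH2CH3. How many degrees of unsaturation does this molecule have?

Atom tally by fragment:
  CH3 → C:1 H:3
  CH2 → C:1 H:2
  CH2 → C:1 H:2
  CH3 → C:1 H:3
Element totals:
  C: 4
  H: 10
Molecular formula: C4H10.
DoU = (2C + 2 + N − H − X) / 2 = (2·4 + 2 + 0 − 10 − 0) / 2 = 0.

0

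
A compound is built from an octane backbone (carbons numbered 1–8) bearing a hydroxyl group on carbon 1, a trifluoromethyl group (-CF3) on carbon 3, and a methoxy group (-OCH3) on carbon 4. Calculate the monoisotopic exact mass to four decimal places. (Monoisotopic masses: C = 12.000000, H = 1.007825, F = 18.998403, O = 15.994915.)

228.1337

Atom tally by fragment:
  HOCH2 → C:1 H:3 O:1
  CH2 → C:1 H:2
  CH(CF3) → C:2 H:1 F:3
  CH(OCH3) → C:2 H:4 O:1
  CH2 → C:1 H:2
  CH2 → C:1 H:2
  CH2 → C:1 H:2
  CH3 → C:1 H:3
Element totals:
  C: 10
  H: 19
  F: 3
  O: 2
Molecular formula: C10H19F3O2.
  M = 10(12.0) + 19(1.007825) + 3(18.998403) + 2(15.994915)
    = 120.000000 + 19.148675 + 56.995209 + 31.989830 = 228.133714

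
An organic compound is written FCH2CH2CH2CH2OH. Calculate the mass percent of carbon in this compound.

Element totals:
  C: 4
  H: 9
  F: 1
  O: 1
Molecular formula: C4H9FO.
Molar mass = 92.113 g/mol.
Mass from C: 4 × 12.011 = 48.044 g/mol.
%C = 48.044 / 92.113 × 100 = 52.16%.

52.16%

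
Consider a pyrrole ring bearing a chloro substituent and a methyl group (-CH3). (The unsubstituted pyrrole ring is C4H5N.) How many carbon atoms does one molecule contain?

5

Atom tally by fragment:
  pyrrole ring core → C:4 H:5 N:1
  (− 2 ring H displaced by substituents)
  + Cl → Cl:1
  + CH3 → C:1 H:3
Element totals:
  C: 5
  H: 6
  Cl: 1
  N: 1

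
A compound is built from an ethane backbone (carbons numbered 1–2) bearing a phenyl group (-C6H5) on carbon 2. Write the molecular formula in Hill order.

Atom tally by fragment:
  CH3 → C:1 H:3
  CH2C6H5 → C:7 H:7
Element totals:
  C: 8
  H: 10

C8H10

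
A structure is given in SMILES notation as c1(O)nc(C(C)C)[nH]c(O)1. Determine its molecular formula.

C6H10N2O2

Atom tally by fragment:
  imidazole ring core → C:3 H:4 N:2
  (− 3 ring H displaced by substituents)
  + OH → O:1 H:1
  + CH(CH3)2 → C:3 H:7
  + OH → O:1 H:1
Element totals:
  C: 6
  H: 10
  N: 2
  O: 2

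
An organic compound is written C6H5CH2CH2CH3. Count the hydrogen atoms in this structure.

Atom tally by fragment:
  benzene ring core → C:6 H:6
  (− 1 ring H displaced by substituents)
  + CH2CH2CH3 → C:3 H:7
Element totals:
  C: 9
  H: 12

12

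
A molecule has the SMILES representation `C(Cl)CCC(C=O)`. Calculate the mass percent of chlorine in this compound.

29.40%

Atom tally by fragment:
  ClCH2 → C:1 H:2 Cl:1
  CH2 → C:1 H:2
  CH2 → C:1 H:2
  CH2CHO → C:2 H:3 O:1
Element totals:
  C: 5
  H: 9
  Cl: 1
  O: 1
Molecular formula: C5H9ClO.
Molar mass = 120.576 g/mol.
Mass from Cl: 1 × 35.45 = 35.450 g/mol.
%Cl = 35.450 / 120.576 × 100 = 29.40%.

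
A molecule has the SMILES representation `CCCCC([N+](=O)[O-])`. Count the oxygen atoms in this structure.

2

Atom tally by fragment:
  CH3 → C:1 H:3
  CH2 → C:1 H:2
  CH2 → C:1 H:2
  CH2 → C:1 H:2
  CH2NO2 → C:1 H:2 N:1 O:2
Element totals:
  C: 5
  H: 11
  N: 1
  O: 2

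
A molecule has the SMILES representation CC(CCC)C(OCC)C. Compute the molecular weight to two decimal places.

144.26 g/mol

Atom tally by fragment:
  CH3 → C:1 H:3
  CH(CH2CH2CH3) → C:4 H:8
  CH(OC2H5) → C:3 H:6 O:1
  CH3 → C:1 H:3
Element totals:
  C: 9
  H: 20
  O: 1
Molecular formula: C9H20O.
  M = 9(12.011) + 20(1.008) + 15.999
    = 108.099 + 20.160 + 15.999 = 144.258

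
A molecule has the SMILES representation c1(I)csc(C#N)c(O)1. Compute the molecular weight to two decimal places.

251.04 g/mol

Atom tally by fragment:
  thiophene ring core → C:4 H:4 S:1
  (− 3 ring H displaced by substituents)
  + I → I:1
  + CN → C:1 N:1
  + OH → O:1 H:1
Element totals:
  C: 5
  H: 2
  I: 1
  N: 1
  O: 1
  S: 1
Molecular formula: C5H2INOS.
  M = 5(12.011) + 2(1.008) + 126.904 + 14.007 + 15.999 + 32.06
    = 60.055 + 2.016 + 126.904 + 14.007 + 15.999 + 32.060 = 251.041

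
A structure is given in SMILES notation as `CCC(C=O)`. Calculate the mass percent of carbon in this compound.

66.63%

Atom tally by fragment:
  CH3 → C:1 H:3
  CH2 → C:1 H:2
  CH2CHO → C:2 H:3 O:1
Element totals:
  C: 4
  H: 8
  O: 1
Molecular formula: C4H8O.
Molar mass = 72.107 g/mol.
Mass from C: 4 × 12.011 = 48.044 g/mol.
%C = 48.044 / 72.107 × 100 = 66.63%.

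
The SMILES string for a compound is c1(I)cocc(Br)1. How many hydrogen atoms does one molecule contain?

2

Atom tally by fragment:
  furan ring core → C:4 H:4 O:1
  (− 2 ring H displaced by substituents)
  + I → I:1
  + Br → Br:1
Element totals:
  C: 4
  H: 2
  Br: 1
  I: 1
  O: 1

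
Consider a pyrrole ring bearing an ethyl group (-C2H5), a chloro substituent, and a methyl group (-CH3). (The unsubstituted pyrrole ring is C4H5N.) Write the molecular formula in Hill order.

Atom tally by fragment:
  pyrrole ring core → C:4 H:5 N:1
  (− 3 ring H displaced by substituents)
  + C2H5 → C:2 H:5
  + Cl → Cl:1
  + CH3 → C:1 H:3
Element totals:
  C: 7
  H: 10
  Cl: 1
  N: 1

C7H10ClN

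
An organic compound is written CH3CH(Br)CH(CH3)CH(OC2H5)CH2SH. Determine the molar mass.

Element totals:
  C: 8
  H: 17
  Br: 1
  O: 1
  S: 1
Molecular formula: C8H17BrOS.
  M = 8(12.011) + 17(1.008) + 79.904 + 15.999 + 32.06
    = 96.088 + 17.136 + 79.904 + 15.999 + 32.060 = 241.187

241.19 g/mol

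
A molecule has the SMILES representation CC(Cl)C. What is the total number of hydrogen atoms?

7

Atom tally by fragment:
  CH3 → C:1 H:3
  CH(Cl) → C:1 H:1 Cl:1
  CH3 → C:1 H:3
Element totals:
  C: 3
  H: 7
  Cl: 1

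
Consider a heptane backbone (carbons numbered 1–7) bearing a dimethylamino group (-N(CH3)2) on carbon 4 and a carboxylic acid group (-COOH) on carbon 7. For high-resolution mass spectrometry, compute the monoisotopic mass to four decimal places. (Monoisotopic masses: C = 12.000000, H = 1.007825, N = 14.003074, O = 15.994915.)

187.1572

Atom tally by fragment:
  CH3 → C:1 H:3
  CH2 → C:1 H:2
  CH2 → C:1 H:2
  CH(N(CH3)2) → C:3 H:7 N:1
  CH2 → C:1 H:2
  CH2 → C:1 H:2
  CH2COOH → C:2 H:3 O:2
Element totals:
  C: 10
  H: 21
  N: 1
  O: 2
Molecular formula: C10H21NO2.
  M = 10(12.0) + 21(1.007825) + 14.003074 + 2(15.994915)
    = 120.000000 + 21.164325 + 14.003074 + 31.989830 = 187.157229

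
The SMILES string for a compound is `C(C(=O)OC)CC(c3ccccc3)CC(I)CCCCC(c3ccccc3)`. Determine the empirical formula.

C24H31IO2

Atom tally by fragment:
  CH3OOCCH2 → C:3 H:5 O:2
  CH2 → C:1 H:2
  CH(C6H5) → C:7 H:6
  CH2 → C:1 H:2
  CH(I) → C:1 H:1 I:1
  CH2 → C:1 H:2
  CH2 → C:1 H:2
  CH2 → C:1 H:2
  CH2 → C:1 H:2
  CH2C6H5 → C:7 H:7
Element totals:
  C: 24
  H: 31
  I: 1
  O: 2
Molecular formula: C24H31IO2.
gcd of subscripts (24, 31, 1, 2) = 1, so the empirical formula equals the molecular formula.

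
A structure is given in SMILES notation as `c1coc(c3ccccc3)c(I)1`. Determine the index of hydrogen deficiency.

7

Atom tally by fragment:
  furan ring core → C:4 H:4 O:1
  (− 2 ring H displaced by substituents)
  + C6H5 → C:6 H:5
  + I → I:1
Element totals:
  C: 10
  H: 7
  I: 1
  O: 1
Molecular formula: C10H7IO.
DoU = (2C + 2 + N − H − X) / 2 = (2·10 + 2 + 0 − 7 − 1) / 2 = 7.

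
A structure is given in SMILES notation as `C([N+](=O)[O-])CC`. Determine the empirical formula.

C3H7NO2

Atom tally by fragment:
  O2NCH2 → C:1 H:2 N:1 O:2
  CH2 → C:1 H:2
  CH3 → C:1 H:3
Element totals:
  C: 3
  H: 7
  N: 1
  O: 2
Molecular formula: C3H7NO2.
gcd of subscripts (3, 7, 1, 2) = 1, so the empirical formula equals the molecular formula.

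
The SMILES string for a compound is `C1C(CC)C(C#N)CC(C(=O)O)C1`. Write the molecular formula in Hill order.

C10H15NO2

Atom tally by fragment:
  cyclohexane ring core → C:6 H:12
  (− 3 ring H displaced by substituents)
  + C2H5 → C:2 H:5
  + CN → C:1 N:1
  + COOH → C:1 H:1 O:2
Element totals:
  C: 10
  H: 15
  N: 1
  O: 2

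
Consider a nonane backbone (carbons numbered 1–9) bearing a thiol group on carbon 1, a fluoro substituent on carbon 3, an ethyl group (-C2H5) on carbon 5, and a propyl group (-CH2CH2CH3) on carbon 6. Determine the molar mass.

Atom tally by fragment:
  HSCH2 → C:1 H:3 S:1
  CH2 → C:1 H:2
  CH(F) → C:1 H:1 F:1
  CH2 → C:1 H:2
  CH(C2H5) → C:3 H:6
  CH(CH2CH2CH3) → C:4 H:8
  CH2 → C:1 H:2
  CH2 → C:1 H:2
  CH3 → C:1 H:3
Element totals:
  C: 14
  H: 29
  F: 1
  S: 1
Molecular formula: C14H29FS.
  M = 14(12.011) + 29(1.008) + 18.998 + 32.06
    = 168.154 + 29.232 + 18.998 + 32.060 = 248.444

248.44 g/mol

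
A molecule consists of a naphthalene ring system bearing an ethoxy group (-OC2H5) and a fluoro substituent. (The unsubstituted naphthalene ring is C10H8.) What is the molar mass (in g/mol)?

190.22 g/mol

Atom tally by fragment:
  naphthalene ring system core → C:10 H:8
  (− 2 ring H displaced by substituents)
  + OC2H5 → C:2 H:5 O:1
  + F → F:1
Element totals:
  C: 12
  H: 11
  F: 1
  O: 1
Molecular formula: C12H11FO.
  M = 12(12.011) + 11(1.008) + 18.998 + 15.999
    = 144.132 + 11.088 + 18.998 + 15.999 = 190.217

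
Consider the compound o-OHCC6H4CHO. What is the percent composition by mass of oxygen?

23.86%

Atom tally by fragment:
  benzene ring core → C:6 H:6
  (− 2 ring H displaced by substituents)
  + CHO → C:1 H:1 O:1
  + CHO → C:1 H:1 O:1
Element totals:
  C: 8
  H: 6
  O: 2
Molecular formula: C8H6O2.
Molar mass = 134.134 g/mol.
Mass from O: 2 × 15.999 = 31.998 g/mol.
%O = 31.998 / 134.134 × 100 = 23.86%.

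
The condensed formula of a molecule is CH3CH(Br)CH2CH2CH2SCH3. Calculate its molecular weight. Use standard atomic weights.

197.13 g/mol

Atom tally by fragment:
  CH3 → C:1 H:3
  CH(Br) → C:1 H:1 Br:1
  CH2 → C:1 H:2
  CH2 → C:1 H:2
  CH2SCH3 → C:2 H:5 S:1
Element totals:
  C: 6
  H: 13
  Br: 1
  S: 1
Molecular formula: C6H13BrS.
  M = 6(12.011) + 13(1.008) + 79.904 + 32.06
    = 72.066 + 13.104 + 79.904 + 32.060 = 197.134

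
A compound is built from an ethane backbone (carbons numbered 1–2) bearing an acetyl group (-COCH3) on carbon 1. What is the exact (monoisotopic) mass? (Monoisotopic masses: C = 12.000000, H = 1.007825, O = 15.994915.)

Atom tally by fragment:
  CH3COCH2 → C:3 H:5 O:1
  CH3 → C:1 H:3
Element totals:
  C: 4
  H: 8
  O: 1
Molecular formula: C4H8O.
  M = 4(12.0) + 8(1.007825) + 15.994915
    = 48.000000 + 8.062600 + 15.994915 = 72.057515

72.0575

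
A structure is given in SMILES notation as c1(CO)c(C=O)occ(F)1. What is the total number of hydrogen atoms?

Atom tally by fragment:
  furan ring core → C:4 H:4 O:1
  (− 3 ring H displaced by substituents)
  + CH2OH → C:1 H:3 O:1
  + CHO → C:1 H:1 O:1
  + F → F:1
Element totals:
  C: 6
  H: 5
  F: 1
  O: 3

5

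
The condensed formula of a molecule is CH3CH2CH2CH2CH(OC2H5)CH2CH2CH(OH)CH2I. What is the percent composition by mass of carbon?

42.05%

Element totals:
  C: 11
  H: 23
  I: 1
  O: 2
Molecular formula: C11H23IO2.
Molar mass = 314.207 g/mol.
Mass from C: 11 × 12.011 = 132.121 g/mol.
%C = 132.121 / 314.207 × 100 = 42.05%.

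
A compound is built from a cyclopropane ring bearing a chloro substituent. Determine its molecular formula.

C3H5Cl

Atom tally by fragment:
  cyclopropane ring core → C:3 H:6
  (− 1 ring H displaced by substituents)
  + Cl → Cl:1
Element totals:
  C: 3
  H: 5
  Cl: 1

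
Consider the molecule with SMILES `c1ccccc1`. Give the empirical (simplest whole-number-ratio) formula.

CH

Atom tally by fragment:
  benzene ring core → C:6 H:6
Element totals:
  C: 6
  H: 6
Molecular formula: C6H6.
gcd of subscripts = 6; dividing each by 6:
  C: 6/6 = 1
  H: 6/6 = 1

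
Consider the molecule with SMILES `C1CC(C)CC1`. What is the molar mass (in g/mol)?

Atom tally by fragment:
  cyclopentane ring core → C:5 H:10
  (− 1 ring H displaced by substituents)
  + CH3 → C:1 H:3
Element totals:
  C: 6
  H: 12
Molecular formula: C6H12.
  M = 6(12.011) + 12(1.008)
    = 72.066 + 12.096 = 84.162

84.16 g/mol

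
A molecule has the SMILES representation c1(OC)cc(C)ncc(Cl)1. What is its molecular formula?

C7H8ClNO

Atom tally by fragment:
  pyridine ring core → C:5 H:5 N:1
  (− 3 ring H displaced by substituents)
  + OCH3 → C:1 H:3 O:1
  + CH3 → C:1 H:3
  + Cl → Cl:1
Element totals:
  C: 7
  H: 8
  Cl: 1
  N: 1
  O: 1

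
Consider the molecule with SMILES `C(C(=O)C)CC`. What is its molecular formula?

C5H10O

Atom tally by fragment:
  CH3COCH2 → C:3 H:5 O:1
  CH2 → C:1 H:2
  CH3 → C:1 H:3
Element totals:
  C: 5
  H: 10
  O: 1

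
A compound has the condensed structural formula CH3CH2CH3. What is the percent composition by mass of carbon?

Atom tally by fragment:
  CH3 → C:1 H:3
  CH2 → C:1 H:2
  CH3 → C:1 H:3
Element totals:
  C: 3
  H: 8
Molecular formula: C3H8.
Molar mass = 44.097 g/mol.
Mass from C: 3 × 12.011 = 36.033 g/mol.
%C = 36.033 / 44.097 × 100 = 81.71%.

81.71%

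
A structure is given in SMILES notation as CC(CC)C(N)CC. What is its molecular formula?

C7H17N

Atom tally by fragment:
  CH3 → C:1 H:3
  CH(C2H5) → C:3 H:6
  CH(NH2) → C:1 H:3 N:1
  CH2 → C:1 H:2
  CH3 → C:1 H:3
Element totals:
  C: 7
  H: 17
  N: 1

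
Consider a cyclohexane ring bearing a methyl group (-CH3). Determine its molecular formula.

Atom tally by fragment:
  cyclohexane ring core → C:6 H:12
  (− 1 ring H displaced by substituents)
  + CH3 → C:1 H:3
Element totals:
  C: 7
  H: 14

C7H14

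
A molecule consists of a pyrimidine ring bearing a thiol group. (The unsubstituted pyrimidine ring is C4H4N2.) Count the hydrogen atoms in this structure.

4

Atom tally by fragment:
  pyrimidine ring core → C:4 H:4 N:2
  (− 1 ring H displaced by substituents)
  + SH → S:1 H:1
Element totals:
  C: 4
  H: 4
  N: 2
  S: 1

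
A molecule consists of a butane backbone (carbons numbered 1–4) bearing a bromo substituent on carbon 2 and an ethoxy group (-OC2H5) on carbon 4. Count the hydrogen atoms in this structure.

Atom tally by fragment:
  CH3 → C:1 H:3
  CH(Br) → C:1 H:1 Br:1
  CH2 → C:1 H:2
  CH2OC2H5 → C:3 H:7 O:1
Element totals:
  C: 6
  H: 13
  Br: 1
  O: 1

13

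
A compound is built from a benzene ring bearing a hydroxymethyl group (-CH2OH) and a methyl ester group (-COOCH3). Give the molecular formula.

Atom tally by fragment:
  benzene ring core → C:6 H:6
  (− 2 ring H displaced by substituents)
  + CH2OH → C:1 H:3 O:1
  + COOCH3 → C:2 H:3 O:2
Element totals:
  C: 9
  H: 10
  O: 3

C9H10O3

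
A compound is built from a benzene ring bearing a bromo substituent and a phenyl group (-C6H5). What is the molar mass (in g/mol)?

233.11 g/mol

Atom tally by fragment:
  benzene ring core → C:6 H:6
  (− 2 ring H displaced by substituents)
  + Br → Br:1
  + C6H5 → C:6 H:5
Element totals:
  C: 12
  H: 9
  Br: 1
Molecular formula: C12H9Br.
  M = 12(12.011) + 9(1.008) + 79.904
    = 144.132 + 9.072 + 79.904 = 233.108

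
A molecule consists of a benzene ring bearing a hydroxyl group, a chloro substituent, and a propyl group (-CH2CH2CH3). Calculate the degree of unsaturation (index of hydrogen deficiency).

4

Atom tally by fragment:
  benzene ring core → C:6 H:6
  (− 3 ring H displaced by substituents)
  + OH → O:1 H:1
  + Cl → Cl:1
  + CH2CH2CH3 → C:3 H:7
Element totals:
  C: 9
  H: 11
  Cl: 1
  O: 1
Molecular formula: C9H11ClO.
DoU = (2C + 2 + N − H − X) / 2 = (2·9 + 2 + 0 − 11 − 1) / 2 = 4.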